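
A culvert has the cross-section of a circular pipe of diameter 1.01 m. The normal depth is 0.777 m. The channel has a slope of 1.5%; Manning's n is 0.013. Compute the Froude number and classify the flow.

supercritical

For a circular section of diameter D = 1.01 m at depth y = 0.777 m, the central angle is θ = 2 arccos(1 − 2y/D) = 4.279 rad. Then A = (D²/8)(θ − sin θ) = 0.6614 m² and P = Dθ/2 = 2.161 m.
Hydraulic radius R = A/P = 0.6614/2.161 = 0.3061 m.
V = (1/n) R^(2/3) √S = (1/0.013) × 0.3061^(2/3) × √0.015 = 4.279 m/s. Hydraulic depth D_h = A/T = 0.6614/0.851 = 0.7772 m.
Froude number Fr = V/√(g·D_h) = 4.279/√(9.81×0.7772) = 1.55, which is greater than 1, so the flow is supercritical.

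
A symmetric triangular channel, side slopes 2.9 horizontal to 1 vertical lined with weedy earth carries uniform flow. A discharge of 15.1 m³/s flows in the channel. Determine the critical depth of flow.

At critical depth, Q² T / (g A³) = 1, i.e. A³/T = Q²/g = 15.1²/9.81 = 23.24.
Trying y = 1.72 m: A³/T = 63.3 — high.
Trying y = 1.03 m: A³/T = 4.875 — low.
Trying y = 1.41 m: A³/T = 23.43 — ≈ 23.24.

y_c = 1.41 m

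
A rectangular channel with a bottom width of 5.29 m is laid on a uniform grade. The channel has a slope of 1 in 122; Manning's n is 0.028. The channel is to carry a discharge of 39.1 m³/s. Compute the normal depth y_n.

y_n = 2.07 m

Manning's equation rearranged: A R^(2/3) = nQ / (1·√S) = 0.028 × 39.1 / (√0.008197) = 12.09.
Try y = 1.5 m: A R^(2/3) = 7.707 — low.
Try y = 2.07 m: A R^(2/3) = 12.1 — ≈ 12.09.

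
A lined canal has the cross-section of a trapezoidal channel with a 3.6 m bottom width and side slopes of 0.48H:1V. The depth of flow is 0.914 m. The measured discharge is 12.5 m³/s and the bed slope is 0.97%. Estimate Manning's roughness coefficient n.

With bottom width b = 3.6 m and side slope z = 0.48: A = (b + zy)y = (3.6 + 0.48×0.914)×0.914 = 3.691 m²; P = b + 2y√(1+z²) = 3.6 + 2×0.914×1.109 = 5.628 m.
Hydraulic radius R = A/P = 3.691/5.628 = 0.6559 m.
Rearranging Manning's equation: n = (1/Q) A R^(2/3) S^(1/2) = (1/12.5) × 3.691 × 0.6559^(2/3) × √0.0097 = 0.022.

n = 0.022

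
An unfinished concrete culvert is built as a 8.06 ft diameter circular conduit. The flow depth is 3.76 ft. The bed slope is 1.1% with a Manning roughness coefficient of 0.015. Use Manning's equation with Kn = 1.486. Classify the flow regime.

For a circular section of diameter D = 8.06 ft at depth y = 3.76 ft, the central angle is θ = 2 arccos(1 − 2y/D) = 3.007 rad. Then A = (D²/8)(θ − sin θ) = 23.34 ft² and P = Dθ/2 = 12.12 ft.
Hydraulic radius R = A/P = 23.34/12.12 = 1.925 ft.
V = (1.486/n) R^(2/3) √S = (1.486/0.015) × 1.925^(2/3) × √0.011 = 16.08 ft/s. Hydraulic depth D_h = A/T = 23.34/8.042 = 2.902 ft.
Froude number Fr = V/√(g·D_h) = 16.08/√(32.2×2.902) = 1.66, which is greater than 1, so the flow is supercritical.

supercritical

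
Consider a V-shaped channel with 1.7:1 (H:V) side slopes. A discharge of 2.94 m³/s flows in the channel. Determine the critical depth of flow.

y_c = 0.906 m

At critical depth, Q² T / (g A³) = 1, i.e. A³/T = Q²/g = 2.94²/9.81 = 0.8811.
At y = 0.644 m: A³/T = 0.1601 — short.
At y = 1.05 m: A³/T = 1.844 — over.
At y = 0.906 m: A³/T = 0.8821 — matches.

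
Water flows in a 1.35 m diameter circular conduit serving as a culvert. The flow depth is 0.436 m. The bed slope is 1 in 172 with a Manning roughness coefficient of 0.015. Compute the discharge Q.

Q = 0.796 m³/s

For a circular section of diameter D = 1.35 m at depth y = 0.436 m, the central angle is θ = 2 arccos(1 − 2y/D) = 2.418 rad. Then A = (D²/8)(θ − sin θ) = 0.3999 m² and P = Dθ/2 = 1.632 m.
Hydraulic radius R = A/P = 0.3999/1.632 = 0.2451 m.
Manning's equation: Q = (1/n) A R^(2/3) S^(1/2) = (1/0.015) × 0.3999 × 0.2451^(2/3) × 0.005814^(1/2) = 0.796 m³/s.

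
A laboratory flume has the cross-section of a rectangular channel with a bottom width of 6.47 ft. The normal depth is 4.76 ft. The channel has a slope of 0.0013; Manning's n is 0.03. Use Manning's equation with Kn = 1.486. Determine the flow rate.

Flow area A = b·y = 6.47 × 4.76 = 30.8 ft². Wetted perimeter P = b + 2y = 6.47 + 2×4.76 = 15.99 ft.
Hydraulic radius R = A/P = 30.8/15.99 = 1.926 ft.
Manning's equation: Q = (1.486/n) A R^(2/3) S^(1/2) = (1.486/0.03) × 30.8 × 1.926^(2/3) × 0.0013^(1/2) = 85.1 ft³/s.

Q = 85.1 ft³/s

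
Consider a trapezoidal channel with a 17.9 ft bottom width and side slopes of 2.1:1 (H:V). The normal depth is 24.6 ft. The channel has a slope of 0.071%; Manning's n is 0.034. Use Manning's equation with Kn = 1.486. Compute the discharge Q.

With bottom width b = 17.9 ft and side slope z = 2.1: A = (b + zy)y = (17.9 + 2.1×24.6)×24.6 = 1711 ft²; P = b + 2y√(1+z²) = 17.9 + 2×24.6×2.326 = 132.3 ft.
Hydraulic radius R = A/P = 1711/132.3 = 12.93 ft.
Manning's equation: Q = (1.486/n) A R^(2/3) S^(1/2) = (1.486/0.034) × 1711 × 12.93^(2/3) × 0.00071^(1/2) = 11000 ft³/s.

Q = 11000 ft³/s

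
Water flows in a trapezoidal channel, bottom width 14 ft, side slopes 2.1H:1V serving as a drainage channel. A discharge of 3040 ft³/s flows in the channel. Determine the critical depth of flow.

y_c = 7.82 ft

At critical depth, Q² T / (g A³) = 1, i.e. A³/T = Q²/g = 3040²/32.2 = 287000.
Trying y = 6.7 ft: A³/T = 157900 — too small.
Trying y = 9.02 ft: A³/T = 505600 — too large.
Trying y = 7.82 ft: A³/T = 287400 — close enough.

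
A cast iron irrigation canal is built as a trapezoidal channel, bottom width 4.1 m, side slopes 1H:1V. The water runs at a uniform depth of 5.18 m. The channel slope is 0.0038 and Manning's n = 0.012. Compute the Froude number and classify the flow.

supercritical

With bottom width b = 4.1 m and side slope z = 1: A = (b + zy)y = (4.1 + 1×5.18)×5.18 = 48.07 m²; P = b + 2y√(1+z²) = 4.1 + 2×5.18×1.414 = 18.75 m.
Hydraulic radius R = A/P = 48.07/18.75 = 2.564 m.
V = (1/n) R^(2/3) √S = (1/0.012) × 2.564^(2/3) × √0.0038 = 9.622 m/s. Hydraulic depth D_h = A/T = 48.07/14.46 = 3.324 m.
Froude number Fr = V/√(g·D_h) = 9.622/√(9.81×3.324) = 1.68, which is greater than 1, so the flow is supercritical.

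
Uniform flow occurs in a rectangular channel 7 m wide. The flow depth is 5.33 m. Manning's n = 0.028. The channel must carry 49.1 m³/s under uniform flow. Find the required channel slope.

Flow area A = b·y = 7 × 5.33 = 37.31 m². Wetted perimeter P = b + 2y = 7 + 2×5.33 = 17.66 m.
Hydraulic radius R = A/P = 37.31/17.66 = 2.113 m.
From Manning's equation, S = [nQ / (1 A R^(2/3))]² = [0.028 × 49.1 / (1 × 37.31 × 2.113^(2/3))]² = 0.000501.

S = 0.000501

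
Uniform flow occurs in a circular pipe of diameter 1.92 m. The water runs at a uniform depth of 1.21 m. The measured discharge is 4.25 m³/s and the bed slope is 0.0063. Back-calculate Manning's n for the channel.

n = 0.024

For a circular section of diameter D = 1.92 m at depth y = 1.21 m, the central angle is θ = 2 arccos(1 − 2y/D) = 3.669 rad. Then A = (D²/8)(θ − sin θ) = 1.922 m² and P = Dθ/2 = 3.522 m.
Hydraulic radius R = A/P = 1.922/3.522 = 0.5458 m.
Rearranging Manning's equation: n = (1/Q) A R^(2/3) S^(1/2) = (1/4.25) × 1.922 × 0.5458^(2/3) × √0.0063 = 0.024.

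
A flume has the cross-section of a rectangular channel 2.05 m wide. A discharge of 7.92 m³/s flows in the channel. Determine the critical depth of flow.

For a rectangular channel, critical depth y_c = (q²/g)^(1/3) where q = Q/b = 7.92/2.05 = 3.863 m²/s.
So y_c = (3.863²/9.81)^(1/3) = 1.15 m.

y_c = 1.15 m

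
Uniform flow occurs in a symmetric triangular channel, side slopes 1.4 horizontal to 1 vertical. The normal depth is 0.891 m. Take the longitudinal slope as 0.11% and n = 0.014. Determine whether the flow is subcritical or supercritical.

subcritical

For a triangular section with side slope z = 1.4: A = zy² = 1.4×0.891² = 1.111 m²; P = 2y√(1+z²) = 2×0.891×1.72 = 3.066 m.
Hydraulic radius R = A/P = 1.111/3.066 = 0.3625 m.
V = (1/n) R^(2/3) √S = (1/0.014) × 0.3625^(2/3) × √0.0011 = 1.204 m/s. Hydraulic depth D_h = A/T = 1.111/2.495 = 0.4455 m.
Froude number Fr = V/√(g·D_h) = 1.204/√(9.81×0.4455) = 0.576, which is less than 1, so the flow is subcritical.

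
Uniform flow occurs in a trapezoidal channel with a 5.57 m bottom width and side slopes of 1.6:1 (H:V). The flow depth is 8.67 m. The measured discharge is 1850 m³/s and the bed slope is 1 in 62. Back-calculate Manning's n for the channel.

n = 0.0311

With bottom width b = 5.57 m and side slope z = 1.6: A = (b + zy)y = (5.57 + 1.6×8.67)×8.67 = 168.6 m²; P = b + 2y√(1+z²) = 5.57 + 2×8.67×1.887 = 38.29 m.
Hydraulic radius R = A/P = 168.6/38.29 = 4.403 m.
Rearranging Manning's equation: n = (1/Q) A R^(2/3) S^(1/2) = (1/1850) × 168.6 × 4.403^(2/3) × √0.01613 = 0.0311.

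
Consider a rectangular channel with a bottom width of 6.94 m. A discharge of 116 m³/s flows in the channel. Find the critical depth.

y_c = 3.05 m

For a rectangular channel, critical depth y_c = (q²/g)^(1/3) where q = Q/b = 116/6.94 = 16.71 m²/s.
So y_c = (16.71²/9.81)^(1/3) = 3.05 m.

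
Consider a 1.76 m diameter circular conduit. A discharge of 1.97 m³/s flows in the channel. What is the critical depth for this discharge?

y_c = 0.687 m

At critical depth, Q² T / (g A³) = 1, i.e. A³/T = Q²/g = 1.97²/9.81 = 0.3956.
Try y = 0.851 m: A³/T = 0.8998 — too large.
Try y = 0.505 m: A³/T = 0.1206 — too small.
Try y = 0.687 m: A³/T = 0.3962 — close enough.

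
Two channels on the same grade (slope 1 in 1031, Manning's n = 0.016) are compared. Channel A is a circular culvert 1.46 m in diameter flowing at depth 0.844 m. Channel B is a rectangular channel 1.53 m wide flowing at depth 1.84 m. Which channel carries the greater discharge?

channel B

Channel A: For a circular section of diameter D = 1.46 m at depth y = 0.844 m, the central angle is θ = 2 arccos(1 − 2y/D) = 3.455 rad. Then A = (D²/8)(θ − sin θ) = 1.003 m² and P = Dθ/2 = 2.522 m. Hydraulic radius R = A/P = 1.003/2.522 = 0.3976 m. Q_A = (1/0.016)·1.003·0.3976^(2/3)·√0.0009699 = 1.055 m³/s.
Channel B: Flow area A = b·y = 1.53 × 1.84 = 2.815 m². Wetted perimeter P = b + 2y = 1.53 + 2×1.84 = 5.21 m. Hydraulic radius R = A/P = 2.815/5.21 = 0.5403 m. Q_B = (1/0.016)·2.815·0.5403^(2/3)·√0.0009699 = 3.635 m³/s.
Q_A = 1.055 m³/s vs Q_B = 3.635 m³/s, so channel B carries more.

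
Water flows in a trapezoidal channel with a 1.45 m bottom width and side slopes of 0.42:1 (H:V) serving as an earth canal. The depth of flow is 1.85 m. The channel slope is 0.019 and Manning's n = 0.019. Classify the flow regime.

supercritical

With bottom width b = 1.45 m and side slope z = 0.42: A = (b + zy)y = (1.45 + 0.42×1.85)×1.85 = 4.12 m²; P = b + 2y√(1+z²) = 1.45 + 2×1.85×1.085 = 5.463 m.
Hydraulic radius R = A/P = 4.12/5.463 = 0.7541 m.
V = (1/n) R^(2/3) √S = (1/0.019) × 0.7541^(2/3) × √0.019 = 6.011 m/s. Hydraulic depth D_h = A/T = 4.12/3.004 = 1.371 m.
Froude number Fr = V/√(g·D_h) = 6.011/√(9.81×1.371) = 1.64, which is greater than 1, so the flow is supercritical.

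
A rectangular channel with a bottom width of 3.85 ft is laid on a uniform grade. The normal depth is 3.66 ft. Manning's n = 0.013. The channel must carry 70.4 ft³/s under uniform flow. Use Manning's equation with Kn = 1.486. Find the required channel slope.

S = 0.0014

Flow area A = b·y = 3.85 × 3.66 = 14.09 ft². Wetted perimeter P = b + 2y = 3.85 + 2×3.66 = 11.17 ft.
Hydraulic radius R = A/P = 14.09/11.17 = 1.262 ft.
From Manning's equation, S = [nQ / (1.486 A R^(2/3))]² = [0.013 × 70.4 / (1.486 × 14.09 × 1.262^(2/3))]² = 0.0014.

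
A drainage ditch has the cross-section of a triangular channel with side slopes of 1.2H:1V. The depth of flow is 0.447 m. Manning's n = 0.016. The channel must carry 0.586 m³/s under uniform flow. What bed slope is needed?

For a triangular section with side slope z = 1.2: A = zy² = 1.2×0.447² = 0.2398 m²; P = 2y√(1+z²) = 2×0.447×1.562 = 1.396 m.
Hydraulic radius R = A/P = 0.2398/1.396 = 0.1717 m.
From Manning's equation, S = [nQ / (1 A R^(2/3))]² = [0.016 × 0.586 / (1 × 0.2398 × 0.1717^(2/3))]² = 0.016.

S = 0.016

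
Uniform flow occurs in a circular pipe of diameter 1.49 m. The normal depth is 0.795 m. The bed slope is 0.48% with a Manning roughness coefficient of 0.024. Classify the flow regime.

subcritical

For a circular section of diameter D = 1.49 m at depth y = 0.795 m, the central angle is θ = 2 arccos(1 − 2y/D) = 3.276 rad. Then A = (D²/8)(θ − sin θ) = 0.9463 m² and P = Dθ/2 = 2.441 m.
Hydraulic radius R = A/P = 0.9463/2.441 = 0.3877 m.
V = (1/n) R^(2/3) √S = (1/0.024) × 0.3877^(2/3) × √0.0048 = 1.535 m/s. Hydraulic depth D_h = A/T = 0.9463/1.487 = 0.6365 m.
Froude number Fr = V/√(g·D_h) = 1.535/√(9.81×0.6365) = 0.614, which is less than 1, so the flow is subcritical.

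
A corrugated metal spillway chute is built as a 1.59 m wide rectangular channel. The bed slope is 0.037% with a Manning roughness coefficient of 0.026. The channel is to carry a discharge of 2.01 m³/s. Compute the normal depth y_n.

y_n = 2.41 m

Manning's equation rearranged: A R^(2/3) = nQ / (1·√S) = 0.026 × 2.01 / (√0.00037) = 2.717.
At y = 2 m: A R^(2/3) = 2.183 — short.
At y = 3.04 m: A R^(2/3) = 3.553 — over.
At y = 2.41 m: A R^(2/3) = 2.719 — ≈ 2.717.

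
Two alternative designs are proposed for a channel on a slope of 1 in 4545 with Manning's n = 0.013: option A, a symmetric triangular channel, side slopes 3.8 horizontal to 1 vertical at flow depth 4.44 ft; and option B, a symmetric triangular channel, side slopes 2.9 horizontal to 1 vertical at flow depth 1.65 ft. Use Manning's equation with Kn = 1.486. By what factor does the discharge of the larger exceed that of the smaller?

Channel A: For a triangular section with side slope z = 3.8: A = zy² = 3.8×4.44² = 74.91 ft²; P = 2y√(1+z²) = 2×4.44×3.929 = 34.89 ft. Hydraulic radius R = A/P = 74.91/34.89 = 2.147 ft. Q_A = (1.486/0.013)·74.91·2.147^(2/3)·√0.00022 = 211.4 ft³/s.
Channel B: For a triangular section with side slope z = 2.9: A = zy² = 2.9×1.65² = 7.895 ft²; P = 2y√(1+z²) = 2×1.65×3.068 = 10.12 ft. Hydraulic radius R = A/P = 7.895/10.12 = 0.7799 ft. Q_B = (1.486/0.013)·7.895·0.7799^(2/3)·√0.00022 = 11.34 ft³/s.
The larger discharge is 211.4 ft³/s and the smaller is 11.34 ft³/s; the ratio is 18.6.

18.6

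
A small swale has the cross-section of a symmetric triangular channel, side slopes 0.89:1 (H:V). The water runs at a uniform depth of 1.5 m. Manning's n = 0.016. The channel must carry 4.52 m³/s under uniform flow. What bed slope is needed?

S = 0.0033

For a triangular section with side slope z = 0.89: A = zy² = 0.89×1.5² = 2.002 m²; P = 2y√(1+z²) = 2×1.5×1.339 = 4.016 m.
Hydraulic radius R = A/P = 2.002/4.016 = 0.4986 m.
From Manning's equation, S = [nQ / (1 A R^(2/3))]² = [0.016 × 4.52 / (1 × 2.002 × 0.4986^(2/3))]² = 0.0033.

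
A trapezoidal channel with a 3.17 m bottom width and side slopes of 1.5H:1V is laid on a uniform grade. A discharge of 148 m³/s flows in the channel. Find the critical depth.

y_c = 3.65 m

At critical depth, Q² T / (g A³) = 1, i.e. A³/T = Q²/g = 148²/9.81 = 2233.
Try y = 2.58 m: A³/T = 549.2 — low.
Try y = 4.14 m: A³/T = 3756 — high.
Try y = 3.65 m: A³/T = 2225 — matches.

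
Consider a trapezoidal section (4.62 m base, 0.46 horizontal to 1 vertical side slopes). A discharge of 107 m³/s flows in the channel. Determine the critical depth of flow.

y_c = 3.37 m

At critical depth, Q² T / (g A³) = 1, i.e. A³/T = Q²/g = 107²/9.81 = 1167.
Trying y = 2.75 m: A³/T = 592.8 — low.
Trying y = 3.75 m: A³/T = 1669 — high.
Trying y = 3.37 m: A³/T = 1165 — matches.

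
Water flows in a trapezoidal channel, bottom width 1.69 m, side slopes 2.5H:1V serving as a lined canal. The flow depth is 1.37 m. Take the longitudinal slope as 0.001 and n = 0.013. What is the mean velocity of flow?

With bottom width b = 1.69 m and side slope z = 2.5: A = (b + zy)y = (1.69 + 2.5×1.37)×1.37 = 7.008 m²; P = b + 2y√(1+z²) = 1.69 + 2×1.37×2.693 = 9.068 m.
Hydraulic radius R = A/P = 7.008/9.068 = 0.7728 m.
From Manning's equation, V = (1/n) R^(2/3) S^(1/2) = (1/0.013) × 0.7728^(2/3) × 0.001^(1/2) = 2.05 m/s.

V = 2.05 m/s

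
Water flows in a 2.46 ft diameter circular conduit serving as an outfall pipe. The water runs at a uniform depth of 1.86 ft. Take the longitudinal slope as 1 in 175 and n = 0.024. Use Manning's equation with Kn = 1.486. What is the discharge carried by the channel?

For a circular section of diameter D = 2.46 ft at depth y = 1.86 ft, the central angle is θ = 2 arccos(1 − 2y/D) = 4.217 rad. Then A = (D²/8)(θ − sin θ) = 3.856 ft² and P = Dθ/2 = 5.187 ft.
Hydraulic radius R = A/P = 3.856/5.187 = 0.7433 ft.
Manning's equation: Q = (1.486/n) A R^(2/3) S^(1/2) = (1.486/0.024) × 3.856 × 0.7433^(2/3) × 0.005714^(1/2) = 14.8 ft³/s.

Q = 14.8 ft³/s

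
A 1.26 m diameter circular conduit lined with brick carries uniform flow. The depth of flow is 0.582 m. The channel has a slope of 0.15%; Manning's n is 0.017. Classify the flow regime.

subcritical

For a circular section of diameter D = 1.26 m at depth y = 0.582 m, the central angle is θ = 2 arccos(1 − 2y/D) = 2.989 rad. Then A = (D²/8)(θ − sin θ) = 0.563 m² and P = Dθ/2 = 1.883 m.
Hydraulic radius R = A/P = 0.563/1.883 = 0.299 m.
V = (1/n) R^(2/3) √S = (1/0.017) × 0.299^(2/3) × √0.0015 = 1.019 m/s. Hydraulic depth D_h = A/T = 0.563/1.256 = 0.4481 m.
Froude number Fr = V/√(g·D_h) = 1.019/√(9.81×0.4481) = 0.486, which is less than 1, so the flow is subcritical.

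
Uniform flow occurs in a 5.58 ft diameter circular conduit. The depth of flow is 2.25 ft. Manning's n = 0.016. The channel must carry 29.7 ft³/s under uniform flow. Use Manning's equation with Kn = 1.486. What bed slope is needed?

For a circular section of diameter D = 5.58 ft at depth y = 2.25 ft, the central angle is θ = 2 arccos(1 − 2y/D) = 2.752 rad. Then A = (D²/8)(θ − sin θ) = 9.233 ft² and P = Dθ/2 = 7.678 ft.
Hydraulic radius R = A/P = 9.233/7.678 = 1.202 ft.
From Manning's equation, S = [nQ / (1.486 A R^(2/3))]² = [0.016 × 29.7 / (1.486 × 9.233 × 1.202^(2/3))]² = 0.000938.

S = 0.000938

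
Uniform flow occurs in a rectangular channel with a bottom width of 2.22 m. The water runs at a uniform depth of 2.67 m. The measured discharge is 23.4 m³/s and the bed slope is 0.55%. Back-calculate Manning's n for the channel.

Flow area A = b·y = 2.22 × 2.67 = 5.927 m². Wetted perimeter P = b + 2y = 2.22 + 2×2.67 = 7.56 m.
Hydraulic radius R = A/P = 5.927/7.56 = 0.784 m.
Rearranging Manning's equation: n = (1/Q) A R^(2/3) S^(1/2) = (1/23.4) × 5.927 × 0.784^(2/3) × √0.0055 = 0.016.

n = 0.016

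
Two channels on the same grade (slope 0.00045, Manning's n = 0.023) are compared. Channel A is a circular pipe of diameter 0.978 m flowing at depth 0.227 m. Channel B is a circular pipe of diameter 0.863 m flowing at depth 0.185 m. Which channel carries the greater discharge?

channel A

Channel A: For a circular section of diameter D = 0.978 m at depth y = 0.227 m, the central angle is θ = 2 arccos(1 − 2y/D) = 2.011 rad. Then A = (D²/8)(θ − sin θ) = 0.1322 m² and P = Dθ/2 = 0.9832 m. Hydraulic radius R = A/P = 0.1322/0.9832 = 0.1345 m. Q_A = (1/0.023)·0.1322·0.1345^(2/3)·√0.00045 = 0.03201 m³/s.
Channel B: For a circular section of diameter D = 0.863 m at depth y = 0.185 m, the central angle is θ = 2 arccos(1 − 2y/D) = 1.926 rad. Then A = (D²/8)(θ − sin θ) = 0.09196 m² and P = Dθ/2 = 0.8309 m. Hydraulic radius R = A/P = 0.09196/0.8309 = 0.1107 m. Q_B = (1/0.023)·0.09196·0.1107^(2/3)·√0.00045 = 0.01955 m³/s.
Q_A = 0.03201 m³/s vs Q_B = 0.01955 m³/s, so channel A carries more.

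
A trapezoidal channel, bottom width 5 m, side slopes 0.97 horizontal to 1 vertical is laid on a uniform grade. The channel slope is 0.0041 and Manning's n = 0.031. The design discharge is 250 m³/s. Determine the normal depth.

y_n = 5.69 m

Manning's equation rearranged: A R^(2/3) = nQ / (1·√S) = 0.031 × 250 / (√0.0041) = 121.
Trying y = 7.21 m: A R^(2/3) = 197.3 — too large.
Trying y = 4.31 m: A R^(2/3) = 69.47 — too small.
Trying y = 5.69 m: A R^(2/3) = 120.9 — close enough.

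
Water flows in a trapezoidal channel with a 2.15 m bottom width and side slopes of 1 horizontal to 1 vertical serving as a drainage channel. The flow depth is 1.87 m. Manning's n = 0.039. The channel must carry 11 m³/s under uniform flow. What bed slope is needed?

With bottom width b = 2.15 m and side slope z = 1: A = (b + zy)y = (2.15 + 1×1.87)×1.87 = 7.517 m²; P = b + 2y√(1+z²) = 2.15 + 2×1.87×1.414 = 7.439 m.
Hydraulic radius R = A/P = 7.517/7.439 = 1.011 m.
From Manning's equation, S = [nQ / (1 A R^(2/3))]² = [0.039 × 11 / (1 × 7.517 × 1.011^(2/3))]² = 0.00321.

S = 0.00321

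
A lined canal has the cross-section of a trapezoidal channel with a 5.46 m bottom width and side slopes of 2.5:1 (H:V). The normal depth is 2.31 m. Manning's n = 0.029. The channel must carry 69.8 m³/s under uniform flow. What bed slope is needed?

With bottom width b = 5.46 m and side slope z = 2.5: A = (b + zy)y = (5.46 + 2.5×2.31)×2.31 = 25.95 m²; P = b + 2y√(1+z²) = 5.46 + 2×2.31×2.693 = 17.9 m.
Hydraulic radius R = A/P = 25.95/17.9 = 1.45 m.
From Manning's equation, S = [nQ / (1 A R^(2/3))]² = [0.029 × 69.8 / (1 × 25.95 × 1.45^(2/3))]² = 0.00371.

S = 0.00371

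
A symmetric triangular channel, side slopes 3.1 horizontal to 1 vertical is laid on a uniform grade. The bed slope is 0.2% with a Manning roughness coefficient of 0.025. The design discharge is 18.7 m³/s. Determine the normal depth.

y_n = 1.9 m

Manning's equation rearranged: A R^(2/3) = nQ / (1·√S) = 0.025 × 18.7 / (√0.002) = 10.45.
At y = 2.26 m: A R^(2/3) = 16.62 — over.
At y = 1.68 m: A R^(2/3) = 7.536 — short.
At y = 1.9 m: A R^(2/3) = 10.46 — ≈ 10.45.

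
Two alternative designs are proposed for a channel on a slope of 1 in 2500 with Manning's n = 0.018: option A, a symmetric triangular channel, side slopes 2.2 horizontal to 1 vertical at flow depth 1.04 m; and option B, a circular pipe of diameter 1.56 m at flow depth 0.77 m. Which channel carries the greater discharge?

channel A

Channel A: For a triangular section with side slope z = 2.2: A = zy² = 2.2×1.04² = 2.38 m²; P = 2y√(1+z²) = 2×1.04×2.417 = 5.027 m. Hydraulic radius R = A/P = 2.38/5.027 = 0.4734 m. Q_A = (1/0.018)·2.38·0.4734^(2/3)·√0.0004 = 1.606 m³/s.
Channel B: For a circular section of diameter D = 1.56 m at depth y = 0.77 m, the central angle is θ = 2 arccos(1 − 2y/D) = 3.116 rad. Then A = (D²/8)(θ − sin θ) = 0.9401 m² and P = Dθ/2 = 2.43 m. Hydraulic radius R = A/P = 0.9401/2.43 = 0.3868 m. Q_B = (1/0.018)·0.9401·0.3868^(2/3)·√0.0004 = 0.5545 m³/s.
Q_A = 1.606 m³/s vs Q_B = 0.5545 m³/s, so channel A carries more.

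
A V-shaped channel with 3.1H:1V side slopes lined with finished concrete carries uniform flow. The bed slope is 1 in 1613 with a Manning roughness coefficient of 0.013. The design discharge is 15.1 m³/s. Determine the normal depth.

y_n = 1.71 m

Manning's equation rearranged: A R^(2/3) = nQ / (1·√S) = 0.013 × 15.1 / (√0.00062) = 7.884.
Try y = 1.99 m: A R^(2/3) = 11.84 — over.
Try y = 1.46 m: A R^(2/3) = 5.183 — short.
Try y = 1.71 m: A R^(2/3) = 7.901 — matches.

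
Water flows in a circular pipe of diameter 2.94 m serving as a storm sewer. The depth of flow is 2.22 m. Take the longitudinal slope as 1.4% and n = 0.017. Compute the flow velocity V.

V = 6.43 m/s

For a circular section of diameter D = 2.94 m at depth y = 2.22 m, the central angle is θ = 2 arccos(1 − 2y/D) = 4.212 rad. Then A = (D²/8)(θ − sin θ) = 5.5 m² and P = Dθ/2 = 6.192 m.
Hydraulic radius R = A/P = 5.5/6.192 = 0.8881 m.
From Manning's equation, V = (1/n) R^(2/3) S^(1/2) = (1/0.017) × 0.8881^(2/3) × 0.014^(1/2) = 6.43 m/s.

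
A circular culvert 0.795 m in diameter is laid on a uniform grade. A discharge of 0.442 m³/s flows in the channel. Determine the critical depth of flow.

At critical depth, Q² T / (g A³) = 1, i.e. A³/T = Q²/g = 0.442²/9.81 = 0.01991.
At y = 0.474 m: A³/T = 0.03768 — high.
At y = 0.341 m: A³/T = 0.0107 — low.
At y = 0.401 m: A³/T = 0.01989 — close enough.

y_c = 0.401 m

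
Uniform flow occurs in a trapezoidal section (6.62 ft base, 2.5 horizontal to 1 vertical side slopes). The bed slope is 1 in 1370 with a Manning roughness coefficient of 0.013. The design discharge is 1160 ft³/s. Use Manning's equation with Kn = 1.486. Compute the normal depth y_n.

Manning's equation rearranged: A R^(2/3) = nQ / (1.486·√S) = 0.013 × 1160 / (1.486 × √0.0007299) = 375.6.
Trying y = 7.85 ft: A R^(2/3) = 537.5 — too large.
Trying y = 4.65 ft: A R^(2/3) = 163.7 — too small.
Trying y = 6.73 ft: A R^(2/3) = 376.2 — matches.

y_n = 6.73 ft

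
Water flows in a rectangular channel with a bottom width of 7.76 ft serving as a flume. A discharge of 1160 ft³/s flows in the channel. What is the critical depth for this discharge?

For a rectangular channel, critical depth y_c = (q²/g)^(1/3) where q = Q/b = 1160/7.76 = 149.5 ft²/s.
So y_c = (149.5²/32.2)^(1/3) = 8.85 ft.

y_c = 8.85 ft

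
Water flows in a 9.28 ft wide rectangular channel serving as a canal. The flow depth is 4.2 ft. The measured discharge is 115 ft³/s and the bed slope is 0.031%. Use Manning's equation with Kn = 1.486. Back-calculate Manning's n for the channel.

n = 0.015

Flow area A = b·y = 9.28 × 4.2 = 38.98 ft². Wetted perimeter P = b + 2y = 9.28 + 2×4.2 = 17.68 ft.
Hydraulic radius R = A/P = 38.98/17.68 = 2.205 ft.
Rearranging Manning's equation: n = (1.486/Q) A R^(2/3) S^(1/2) = (1.486/115) × 38.98 × 2.205^(2/3) × √0.00031 = 0.015.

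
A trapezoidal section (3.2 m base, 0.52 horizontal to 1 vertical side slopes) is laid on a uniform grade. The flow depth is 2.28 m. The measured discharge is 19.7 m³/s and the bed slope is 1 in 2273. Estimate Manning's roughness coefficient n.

With bottom width b = 3.2 m and side slope z = 0.52: A = (b + zy)y = (3.2 + 0.52×2.28)×2.28 = 9.999 m²; P = b + 2y√(1+z²) = 3.2 + 2×2.28×1.127 = 8.34 m.
Hydraulic radius R = A/P = 9.999/8.34 = 1.199 m.
Rearranging Manning's equation: n = (1/Q) A R^(2/3) S^(1/2) = (1/19.7) × 9.999 × 1.199^(2/3) × √0.0004399 = 0.012.

n = 0.012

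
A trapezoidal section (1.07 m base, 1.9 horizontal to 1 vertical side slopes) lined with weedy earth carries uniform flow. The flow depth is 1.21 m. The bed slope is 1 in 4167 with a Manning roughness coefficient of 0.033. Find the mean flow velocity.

V = 0.352 m/s

With bottom width b = 1.07 m and side slope z = 1.9: A = (b + zy)y = (1.07 + 1.9×1.21)×1.21 = 4.076 m²; P = b + 2y√(1+z²) = 1.07 + 2×1.21×2.147 = 6.266 m.
Hydraulic radius R = A/P = 4.076/6.266 = 0.6506 m.
From Manning's equation, V = (1/n) R^(2/3) S^(1/2) = (1/0.033) × 0.6506^(2/3) × 0.00024^(1/2) = 0.352 m/s.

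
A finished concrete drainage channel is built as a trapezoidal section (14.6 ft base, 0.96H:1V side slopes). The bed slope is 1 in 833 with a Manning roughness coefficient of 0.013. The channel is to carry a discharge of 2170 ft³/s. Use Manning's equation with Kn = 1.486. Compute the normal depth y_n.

y_n = 8.31 ft

Manning's equation rearranged: A R^(2/3) = nQ / (1.486·√S) = 0.013 × 2170 / (1.486 × √0.0012) = 547.9.
At y = 9.43 ft: A R^(2/3) = 692.8 — too large.
At y = 5.87 ft: A R^(2/3) = 291.6 — too small.
At y = 8.31 ft: A R^(2/3) = 547.5 — matches.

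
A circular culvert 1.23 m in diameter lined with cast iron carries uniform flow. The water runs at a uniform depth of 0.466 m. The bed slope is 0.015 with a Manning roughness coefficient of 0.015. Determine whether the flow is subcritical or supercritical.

supercritical

For a circular section of diameter D = 1.23 m at depth y = 0.466 m, the central angle is θ = 2 arccos(1 − 2y/D) = 2.652 rad. Then A = (D²/8)(θ − sin θ) = 0.4127 m² and P = Dθ/2 = 1.631 m.
Hydraulic radius R = A/P = 0.4127/1.631 = 0.253 m.
V = (1/n) R^(2/3) √S = (1/0.015) × 0.253^(2/3) × √0.015 = 3.266 m/s. Hydraulic depth D_h = A/T = 0.4127/1.193 = 0.3458 m.
Froude number Fr = V/√(g·D_h) = 3.266/√(9.81×0.3458) = 1.77, which is greater than 1, so the flow is supercritical.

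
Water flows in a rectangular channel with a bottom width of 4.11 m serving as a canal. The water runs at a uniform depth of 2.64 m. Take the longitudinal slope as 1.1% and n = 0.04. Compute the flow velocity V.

Flow area A = b·y = 4.11 × 2.64 = 10.85 m². Wetted perimeter P = b + 2y = 4.11 + 2×2.64 = 9.39 m.
Hydraulic radius R = A/P = 10.85/9.39 = 1.156 m.
From Manning's equation, V = (1/n) R^(2/3) S^(1/2) = (1/0.04) × 1.156^(2/3) × 0.011^(1/2) = 2.89 m/s.

V = 2.89 m/s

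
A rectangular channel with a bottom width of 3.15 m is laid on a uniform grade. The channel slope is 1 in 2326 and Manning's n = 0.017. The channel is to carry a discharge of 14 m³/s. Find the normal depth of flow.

y_n = 3.46 m

Manning's equation rearranged: A R^(2/3) = nQ / (1·√S) = 0.017 × 14 / (√0.0004299) = 11.48.
Try y = 3.85 m: A R^(2/3) = 13.06 — too large.
Try y = 3.03 m: A R^(2/3) = 9.774 — too small.
Try y = 3.46 m: A R^(2/3) = 11.49 — close enough.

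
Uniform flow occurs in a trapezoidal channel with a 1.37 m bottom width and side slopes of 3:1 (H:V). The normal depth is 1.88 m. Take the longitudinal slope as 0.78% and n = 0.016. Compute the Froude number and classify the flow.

With bottom width b = 1.37 m and side slope z = 3: A = (b + zy)y = (1.37 + 3×1.88)×1.88 = 13.18 m²; P = b + 2y√(1+z²) = 1.37 + 2×1.88×3.162 = 13.26 m.
Hydraulic radius R = A/P = 13.18/13.26 = 0.9939 m.
V = (1/n) R^(2/3) √S = (1/0.016) × 0.9939^(2/3) × √0.0078 = 5.497 m/s. Hydraulic depth D_h = A/T = 13.18/12.65 = 1.042 m.
Froude number Fr = V/√(g·D_h) = 5.497/√(9.81×1.042) = 1.72, which is greater than 1, so the flow is supercritical.

supercritical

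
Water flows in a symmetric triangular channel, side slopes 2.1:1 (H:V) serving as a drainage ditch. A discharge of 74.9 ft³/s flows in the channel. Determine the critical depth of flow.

At critical depth, Q² T / (g A³) = 1, i.e. A³/T = Q²/g = 74.9²/32.2 = 174.2.
At y = 1.95 ft: A³/T = 62.17 — low.
At y = 2.4 ft: A³/T = 175.6 — close enough.

y_c = 2.4 ft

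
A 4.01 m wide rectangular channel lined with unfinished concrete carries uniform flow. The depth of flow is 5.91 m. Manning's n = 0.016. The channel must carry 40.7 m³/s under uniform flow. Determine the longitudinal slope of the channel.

S = 0.000441

Flow area A = b·y = 4.01 × 5.91 = 23.7 m². Wetted perimeter P = b + 2y = 4.01 + 2×5.91 = 15.83 m.
Hydraulic radius R = A/P = 23.7/15.83 = 1.497 m.
From Manning's equation, S = [nQ / (1 A R^(2/3))]² = [0.016 × 40.7 / (1 × 23.7 × 1.497^(2/3))]² = 0.000441.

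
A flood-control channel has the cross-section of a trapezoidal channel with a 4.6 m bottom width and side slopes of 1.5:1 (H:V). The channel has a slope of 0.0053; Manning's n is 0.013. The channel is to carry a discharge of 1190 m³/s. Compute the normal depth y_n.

y_n = 6.56 m

Manning's equation rearranged: A R^(2/3) = nQ / (1·√S) = 0.013 × 1190 / (√0.0053) = 212.5.
Trying y = 7.3 m: A R^(2/3) = 270.1 — over.
Trying y = 5.03 m: A R^(2/3) = 118.1 — short.
Trying y = 6.56 m: A R^(2/3) = 212.2 — ≈ 212.5.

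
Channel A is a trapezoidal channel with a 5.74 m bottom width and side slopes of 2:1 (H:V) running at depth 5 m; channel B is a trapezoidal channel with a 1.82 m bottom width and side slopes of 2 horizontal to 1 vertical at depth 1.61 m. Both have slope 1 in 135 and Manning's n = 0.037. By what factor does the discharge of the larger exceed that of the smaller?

20.7

Channel A: With bottom width b = 5.74 m and side slope z = 2: A = (b + zy)y = (5.74 + 2×5)×5 = 78.7 m²; P = b + 2y√(1+z²) = 5.74 + 2×5×2.236 = 28.1 m. Hydraulic radius R = A/P = 78.7/28.1 = 2.801 m. Q_A = (1/0.037)·78.7·2.801^(2/3)·√0.007407 = 363.7 m³/s.
Channel B: With bottom width b = 1.82 m and side slope z = 2: A = (b + zy)y = (1.82 + 2×1.61)×1.61 = 8.114 m²; P = b + 2y√(1+z²) = 1.82 + 2×1.61×2.236 = 9.02 m. Hydraulic radius R = A/P = 8.114/9.02 = 0.8996 m. Q_B = (1/0.037)·8.114·0.8996^(2/3)·√0.007407 = 17.59 m³/s.
The larger discharge is 363.7 m³/s and the smaller is 17.59 m³/s; the ratio is 20.7.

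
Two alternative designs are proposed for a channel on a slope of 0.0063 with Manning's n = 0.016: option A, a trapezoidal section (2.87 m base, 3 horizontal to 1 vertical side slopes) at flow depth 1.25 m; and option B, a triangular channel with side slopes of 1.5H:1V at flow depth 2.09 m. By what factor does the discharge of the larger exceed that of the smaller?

1.16

Channel A: With bottom width b = 2.87 m and side slope z = 3: A = (b + zy)y = (2.87 + 3×1.25)×1.25 = 8.275 m²; P = b + 2y√(1+z²) = 2.87 + 2×1.25×3.162 = 10.78 m. Hydraulic radius R = A/P = 8.275/10.78 = 0.7679 m. Q_A = (1/0.016)·8.275·0.7679^(2/3)·√0.0063 = 34.42 m³/s.
Channel B: For a triangular section with side slope z = 1.5: A = zy² = 1.5×2.09² = 6.552 m²; P = 2y√(1+z²) = 2×2.09×1.803 = 7.536 m. Hydraulic radius R = A/P = 6.552/7.536 = 0.8695 m. Q_B = (1/0.016)·6.552·0.8695^(2/3)·√0.0063 = 29.61 m³/s.
The larger discharge is 34.42 m³/s and the smaller is 29.61 m³/s; the ratio is 1.16.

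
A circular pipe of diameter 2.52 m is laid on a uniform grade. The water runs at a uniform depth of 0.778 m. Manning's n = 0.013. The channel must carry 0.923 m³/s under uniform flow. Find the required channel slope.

S = 0.00025

For a circular section of diameter D = 2.52 m at depth y = 0.778 m, the central angle is θ = 2 arccos(1 − 2y/D) = 2.357 rad. Then A = (D²/8)(θ − sin θ) = 1.309 m² and P = Dθ/2 = 2.969 m.
Hydraulic radius R = A/P = 1.309/2.969 = 0.441 m.
From Manning's equation, S = [nQ / (1 A R^(2/3))]² = [0.013 × 0.923 / (1 × 1.309 × 0.441^(2/3))]² = 0.00025.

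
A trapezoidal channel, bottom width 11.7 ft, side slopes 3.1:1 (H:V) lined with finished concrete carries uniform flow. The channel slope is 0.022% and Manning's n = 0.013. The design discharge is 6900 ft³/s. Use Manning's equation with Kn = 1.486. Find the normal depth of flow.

Manning's equation rearranged: A R^(2/3) = nQ / (1.486·√S) = 0.013 × 6900 / (1.486 × √0.00022) = 4070.
Try y = 18.3 ft: A R^(2/3) = 5643 — too large.
Try y = 13.3 ft: A R^(2/3) = 2615 — too small.
Try y = 16 ft: A R^(2/3) = 4072 — matches.

y_n = 16 ft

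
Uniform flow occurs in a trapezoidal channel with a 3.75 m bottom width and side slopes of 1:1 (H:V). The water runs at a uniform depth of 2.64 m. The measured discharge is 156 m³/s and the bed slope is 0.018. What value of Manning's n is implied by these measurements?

With bottom width b = 3.75 m and side slope z = 1: A = (b + zy)y = (3.75 + 1×2.64)×2.64 = 16.87 m²; P = b + 2y√(1+z²) = 3.75 + 2×2.64×1.414 = 11.22 m.
Hydraulic radius R = A/P = 16.87/11.22 = 1.504 m.
Rearranging Manning's equation: n = (1/Q) A R^(2/3) S^(1/2) = (1/156) × 16.87 × 1.504^(2/3) × √0.018 = 0.019.

n = 0.019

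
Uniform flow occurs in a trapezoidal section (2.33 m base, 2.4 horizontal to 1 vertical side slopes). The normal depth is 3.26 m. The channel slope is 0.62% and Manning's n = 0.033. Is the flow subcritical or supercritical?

subcritical

With bottom width b = 2.33 m and side slope z = 2.4: A = (b + zy)y = (2.33 + 2.4×3.26)×3.26 = 33.1 m²; P = b + 2y√(1+z²) = 2.33 + 2×3.26×2.6 = 19.28 m.
Hydraulic radius R = A/P = 33.1/19.28 = 1.717 m.
V = (1/n) R^(2/3) √S = (1/0.033) × 1.717^(2/3) × √0.0062 = 3.421 m/s. Hydraulic depth D_h = A/T = 33.1/17.98 = 1.841 m.
Froude number Fr = V/√(g·D_h) = 3.421/√(9.81×1.841) = 0.805, which is less than 1, so the flow is subcritical.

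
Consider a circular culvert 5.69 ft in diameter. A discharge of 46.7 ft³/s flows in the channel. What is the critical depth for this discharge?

y_c = 1.84 ft

At critical depth, Q² T / (g A³) = 1, i.e. A³/T = Q²/g = 46.7²/32.2 = 67.73.
Trying y = 1.65 ft: A³/T = 44.39 — too small.
Trying y = 1.84 ft: A³/T = 67.72 — matches.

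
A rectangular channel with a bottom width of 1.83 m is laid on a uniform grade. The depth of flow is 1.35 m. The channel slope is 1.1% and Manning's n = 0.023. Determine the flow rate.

Q = 7.52 m³/s

Flow area A = b·y = 1.83 × 1.35 = 2.471 m². Wetted perimeter P = b + 2y = 1.83 + 2×1.35 = 4.53 m.
Hydraulic radius R = A/P = 2.471/4.53 = 0.5454 m.
Manning's equation: Q = (1/n) A R^(2/3) S^(1/2) = (1/0.023) × 2.471 × 0.5454^(2/3) × 0.011^(1/2) = 7.52 m³/s.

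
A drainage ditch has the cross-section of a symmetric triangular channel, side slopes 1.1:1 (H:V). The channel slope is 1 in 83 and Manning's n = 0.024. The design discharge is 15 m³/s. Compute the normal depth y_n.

y_n = 1.93 m

Manning's equation rearranged: A R^(2/3) = nQ / (1·√S) = 0.024 × 15 / (√0.01205) = 3.28.
Try y = 2.12 m: A R^(2/3) = 4.205 — too large.
Try y = 1.34 m: A R^(2/3) = 1.237 — too small.
Try y = 1.93 m: A R^(2/3) = 3.273 — close enough.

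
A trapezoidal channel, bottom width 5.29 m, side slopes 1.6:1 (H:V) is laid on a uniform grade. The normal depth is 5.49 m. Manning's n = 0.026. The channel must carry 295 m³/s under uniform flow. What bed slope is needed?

S = 0.00231

With bottom width b = 5.29 m and side slope z = 1.6: A = (b + zy)y = (5.29 + 1.6×5.49)×5.49 = 77.27 m²; P = b + 2y√(1+z²) = 5.29 + 2×5.49×1.887 = 26.01 m.
Hydraulic radius R = A/P = 77.27/26.01 = 2.971 m.
From Manning's equation, S = [nQ / (1 A R^(2/3))]² = [0.026 × 295 / (1 × 77.27 × 2.971^(2/3))]² = 0.00231.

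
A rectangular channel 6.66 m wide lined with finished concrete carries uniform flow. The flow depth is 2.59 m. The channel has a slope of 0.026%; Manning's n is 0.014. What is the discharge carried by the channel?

Flow area A = b·y = 6.66 × 2.59 = 17.25 m². Wetted perimeter P = b + 2y = 6.66 + 2×2.59 = 11.84 m.
Hydraulic radius R = A/P = 17.25/11.84 = 1.457 m.
Manning's equation: Q = (1/n) A R^(2/3) S^(1/2) = (1/0.014) × 17.25 × 1.457^(2/3) × 0.00026^(1/2) = 25.5 m³/s.

Q = 25.5 m³/s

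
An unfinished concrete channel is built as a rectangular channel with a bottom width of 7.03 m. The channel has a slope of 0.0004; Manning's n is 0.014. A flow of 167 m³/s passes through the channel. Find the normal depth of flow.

Manning's equation rearranged: A R^(2/3) = nQ / (1·√S) = 0.014 × 167 / (√0.0004) = 116.9.
Trying y = 11.4 m: A R^(2/3) = 154.9 — over.
Trying y = 8.97 m: A R^(2/3) = 116.9 — close enough.

y_n = 8.97 m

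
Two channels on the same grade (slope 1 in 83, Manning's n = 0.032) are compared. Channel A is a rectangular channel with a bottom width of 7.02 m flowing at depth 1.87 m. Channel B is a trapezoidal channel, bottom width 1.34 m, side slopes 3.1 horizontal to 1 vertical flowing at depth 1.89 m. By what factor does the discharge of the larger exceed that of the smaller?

1.1

Channel A: Flow area A = b·y = 7.02 × 1.87 = 13.13 m². Wetted perimeter P = b + 2y = 7.02 + 2×1.87 = 10.76 m. Hydraulic radius R = A/P = 13.13/10.76 = 1.22 m. Q_A = (1/0.032)·13.13·1.22^(2/3)·√0.01205 = 51.41 m³/s.
Channel B: With bottom width b = 1.34 m and side slope z = 3.1: A = (b + zy)y = (1.34 + 3.1×1.89)×1.89 = 13.61 m²; P = b + 2y√(1+z²) = 1.34 + 2×1.89×3.257 = 13.65 m. Hydraulic radius R = A/P = 13.61/13.65 = 0.9966 m. Q_B = (1/0.032)·13.61·0.9966^(2/3)·√0.01205 = 46.56 m³/s.
The larger discharge is 51.41 m³/s and the smaller is 46.56 m³/s; the ratio is 1.1.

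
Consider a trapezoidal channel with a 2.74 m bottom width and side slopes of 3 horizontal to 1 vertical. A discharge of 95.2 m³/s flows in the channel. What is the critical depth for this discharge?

At critical depth, Q² T / (g A³) = 1, i.e. A³/T = Q²/g = 95.2²/9.81 = 923.9.
At y = 3.09 m: A³/T = 2402 — high.
At y = 2.49 m: A³/T = 929.4 — close enough.

y_c = 2.49 m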